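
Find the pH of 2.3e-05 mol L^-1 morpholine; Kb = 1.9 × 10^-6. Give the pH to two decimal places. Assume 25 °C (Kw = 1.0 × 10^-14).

C4H8ONH + H2O ⇌ C4H8ONH2+ + OH-
Let x = [OH-] at equilibrium. Kb = x²/(2.3e-05 − x).
Here C₀/Kb ≈ 12.1, so the small-x approximation fails. Use the quadratic:
x = [−1.9e-06 + √(1.9e-06² + 1.75e-10)]/2 = 5.73 × 10^-6 M
pOH = −log(5.73 × 10^-6) = 5.24; pH = 14.00 − 5.24 = 8.76

pH = 8.76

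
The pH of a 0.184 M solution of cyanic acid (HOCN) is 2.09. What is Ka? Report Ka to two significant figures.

Ka = 3.8 × 10^-4

[H+] = 10^(-2.09) = 8.13 × 10^-3 M
At equilibrium [HA] = 0.184 − 8.13 × 10^-3 = 1.76 × 10^-1 M
Ka = [H+][A-]/[HA] = (8.13 × 10^-3)² / 1.76 × 10^-1 = 3.8 × 10^-4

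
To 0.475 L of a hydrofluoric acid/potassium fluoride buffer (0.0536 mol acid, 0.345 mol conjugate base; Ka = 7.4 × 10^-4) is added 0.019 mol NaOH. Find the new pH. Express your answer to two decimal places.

OH- converts HF to F-: HF → 0.0346 mol, F- → 0.364 mol.
pKa = −log(7.4 × 10^-4) = 3.131
pH = pKa + log([A⁻]/[HA]) = 3.131 + log(0.364/0.0346) = 3.131 +1.022

pH = 4.15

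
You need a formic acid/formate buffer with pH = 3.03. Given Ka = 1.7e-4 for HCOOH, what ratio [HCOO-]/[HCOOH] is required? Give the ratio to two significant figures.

ratio = 0.18

pKa = -log(1.7 × 10^-4) = 3.770
pH = pKa + log(r) ⇒ log(r) = 3.03 − 3.770 = -0.740
r = [HCOO-]/[HCOOH] = 10^(-0.740) = 0.182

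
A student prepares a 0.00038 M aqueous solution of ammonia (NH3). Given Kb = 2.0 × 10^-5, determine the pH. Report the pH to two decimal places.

pH = 9.89

NH3 + H2O ⇌ NH4+ + OH-
Kb = x²/(0.00038 − x) = 2.0 × 10^-5
Here C₀/Kb ≈ 19, so the small-x approximation fails. Use the quadratic:
x = (−Kb + √(Kb² + 4·Kb·C₀))/2 = 7.77 × 10^-5 M
pOH = 4.11, so pH = 14.00 − pOH = 9.89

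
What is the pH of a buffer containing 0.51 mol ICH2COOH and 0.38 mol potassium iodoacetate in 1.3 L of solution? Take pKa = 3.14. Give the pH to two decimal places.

pH = 3.01

pH = pKa + log([A⁻]/[HA]) = 3.14 + log(0.38/0.51)
pH = 3.14 + (-0.128) = 3.01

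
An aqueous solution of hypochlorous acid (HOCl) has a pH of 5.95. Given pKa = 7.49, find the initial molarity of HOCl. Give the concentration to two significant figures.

[H+] = 10^(-5.95) = 1.12 × 10^-6 M = x
Ka = 10^(−7.49) = 3.24 × 10^-8
Ka = x²/(C₀ − x) ⇒ C₀ = x + x²/Ka
C₀ = 1.12 × 10^-6 + (1.12 × 10^-6)²/(3.24 × 10^-8) = 3.98 × 10^-5 M

C₀ = 4.0 × 10^-5 M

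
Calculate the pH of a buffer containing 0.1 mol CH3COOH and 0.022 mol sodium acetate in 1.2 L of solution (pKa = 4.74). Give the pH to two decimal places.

Henderson–Hasselbalch: pH = pKa + log([CH3COO-]/[CH3COOH]) = 4.74 + log(0.022/0.1)
pH = 4.74 + (-0.658) = 4.08

pH = 4.08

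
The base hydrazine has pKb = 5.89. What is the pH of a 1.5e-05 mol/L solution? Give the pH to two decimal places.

N2H4 + H2O ⇌ N2H5+ + OH-
Kb = 10^(−5.89) = 1.29 × 10^-6
Let x = [OH-] at equilibrium. Kb = x²/(1.5e-05 − x).
The 5% rule fails; solving x² + Kb·x − Kb·C₀ = 0 exactly:
x = (−Kb + √(Kb² + 4·Kb·C₀))/2 = 3.80 × 10^-6 M
pOH = 5.42, so pH = 14.00 − pOH = 8.58

pH = 8.58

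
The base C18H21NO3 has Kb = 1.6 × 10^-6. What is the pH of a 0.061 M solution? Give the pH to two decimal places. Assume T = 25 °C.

pH = 10.49

C18H21NO3 + H2O ⇌ C18H22NO3+ + OH-
Kb = [OH-]²/(0.061 − [OH-]) = 1.6 × 10^-6
Assume [OH-] ≪ 0.061: [OH-] ≈ √(1.6 × 10^-6 × 0.061) = 3.12 × 10^-4 M
pOH = 3.51, so pH = 14.00 − pOH = 10.49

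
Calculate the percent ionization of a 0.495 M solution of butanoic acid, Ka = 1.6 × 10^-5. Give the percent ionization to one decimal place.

0.6%

CH3(CH2)2COOH ⇌ CH3(CH2)2COO- + H+; let x = [H+] at equilibrium.
x ≈ √(Ka·C₀) = √(1.6 × 10^-5 × 0.495) = 2.81 × 10^-3 M
Fraction ionized = 2.81 × 10^-3 / 0.495 = 0.0057 → 0.6%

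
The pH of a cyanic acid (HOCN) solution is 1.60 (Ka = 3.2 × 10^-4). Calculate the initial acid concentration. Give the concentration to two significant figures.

C₀ = 2.0 M

[H+] = 10^(-1.60) = 2.51 × 10^-2 M = x
Ka = x²/(C₀ − x) ⇒ C₀ = x + x²/Ka
C₀ = 2.51 × 10^-2 + (2.51 × 10^-2)²/(3.2 × 10^-4) = 1.99 M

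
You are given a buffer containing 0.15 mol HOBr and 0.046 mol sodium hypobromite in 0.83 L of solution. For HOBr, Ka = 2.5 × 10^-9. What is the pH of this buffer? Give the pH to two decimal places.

pKa = −log(2.5 × 10^-9) = 8.602
Henderson–Hasselbalch: pH = pKa + log([OBr-]/[HOBr]) = 8.602 + log(0.046/0.15)
pH = 8.602 + (-0.513) = 8.09

pH = 8.09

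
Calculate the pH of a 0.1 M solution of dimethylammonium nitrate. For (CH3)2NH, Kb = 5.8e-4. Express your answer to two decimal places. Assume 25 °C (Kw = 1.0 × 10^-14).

pH = 5.88

(CH3)2NH2+ is the conjugate acid of the weak base (CH3)2NH.
Ka = Kw/Kb = 1.0×10^-14 / 5.8 × 10^-4 = 1.72 × 10^-11
Let x = [H+] at equilibrium. Ka = x²/(0.1 − x).
Since Ka ≪ C₀, x ≈ √(Ka·C₀) = 1.31 × 10^-6 M.
Check: 0.0013% ionized — well under 5%, approximation valid.
pH = −log[H+] = −log(1.31 × 10^-6) = 5.88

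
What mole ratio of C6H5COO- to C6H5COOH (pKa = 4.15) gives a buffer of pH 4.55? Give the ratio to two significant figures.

ratio = 2.5

pH = pKa + log(r) ⇒ log(r) = 4.55 − 4.15 = +0.40
r = [C6H5COO-]/[C6H5COOH] = 10^(+0.40) = 2.51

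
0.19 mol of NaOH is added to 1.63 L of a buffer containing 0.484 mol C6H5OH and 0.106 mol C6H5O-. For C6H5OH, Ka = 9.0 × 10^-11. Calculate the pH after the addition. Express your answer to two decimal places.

pH = 10.05

OH- converts C6H5OH to C6H5O-: C6H5OH → 0.294 mol, C6H5O- → 0.296 mol.
pKa = −log(9.0 × 10^-11) = 10.046
pH = pKa + log([A⁻]/[HA]) = 10.046 + log(0.296/0.294) = 10.046 +0.003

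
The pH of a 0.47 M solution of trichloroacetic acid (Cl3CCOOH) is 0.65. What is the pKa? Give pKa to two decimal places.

[H+] = 10^(-0.65) = 2.24 × 10^-1 M
At equilibrium [HA] = 0.47 − 2.24 × 10^-1 = 2.46 × 10^-1 M
Ka = [H+][A-]/[HA] = (2.24 × 10^-1)² / 2.46 × 10^-1 = 2.04 × 10^-1
pKa = -log(2.04 × 10^-1) = 0.69

pKa = 0.69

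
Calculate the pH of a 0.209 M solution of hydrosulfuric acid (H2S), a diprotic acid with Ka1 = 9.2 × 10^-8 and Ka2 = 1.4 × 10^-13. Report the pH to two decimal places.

pH = 3.86

Ka1 ≫ Ka2, so treat the first dissociation as the only significant source of H+.
Ka1 = x²/(0.209 − x) = 9.2 × 10^-8
x ≈ √(9.2 × 10^-8 × 0.209) = 1.39 × 10^-4 M
pH = −log(1.39 × 10^-4) = 3.86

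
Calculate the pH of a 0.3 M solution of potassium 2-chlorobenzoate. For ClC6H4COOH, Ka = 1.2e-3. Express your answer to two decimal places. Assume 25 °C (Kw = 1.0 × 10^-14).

ClC6H4COO- is the conjugate base of the weak acid ClC6H4COOH.
Kb = Kw/Ka = 1.0×10^-14 / 1.2 × 10^-3 = 8.33 × 10^-12
From the ICE table, Kb = [OH-]²/(0.3 − [OH-]) = 8.33 × 10^-12.
Neglecting [OH-] in the denominator: [OH-] = √(8.33 × 10^-12 × 0.3) = 1.58 × 10^-6 M
pOH = 5.80, so pH = 14.00 − pOH = 8.20

pH = 8.20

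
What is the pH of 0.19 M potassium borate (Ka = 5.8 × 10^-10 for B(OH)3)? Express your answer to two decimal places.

pH = 11.26

B(OH)4- is the conjugate base of the weak acid B(OH)3.
Kb = Kw/Ka = 1.0×10^-14 / 5.8 × 10^-10 = 1.72 × 10^-5
From the ICE table, Kb = x²/(0.19 − x) = 1.72 × 10^-5.
Since Kb ≪ C₀, x ≈ √(Kb·C₀) = 1.81 × 10^-3 M.
pOH = −log(1.81 × 10^-3) = 2.74; pH = 14.00 − 2.74 = 11.26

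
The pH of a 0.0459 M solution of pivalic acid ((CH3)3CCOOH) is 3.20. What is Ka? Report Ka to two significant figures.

[H+] = 10^(-3.20) = 6.31 × 10^-4 M
At equilibrium [HA] = 0.0459 − 6.31 × 10^-4 = 4.53 × 10^-2 M
Ka = [H+][A-]/[HA] = (6.31 × 10^-4)² / 4.53 × 10^-2 = 8.8 × 10^-6

Ka = 8.8 × 10^-6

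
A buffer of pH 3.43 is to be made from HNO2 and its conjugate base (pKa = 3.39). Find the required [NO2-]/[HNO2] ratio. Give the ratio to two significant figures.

pH = pKa + log(r) ⇒ log(r) = 3.43 − 3.39 = +0.04
r = [NO2-]/[HNO2] = 10^(+0.04) = 1.1

ratio = 1.1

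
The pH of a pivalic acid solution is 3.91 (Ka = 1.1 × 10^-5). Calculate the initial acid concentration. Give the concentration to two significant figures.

[H+] = 10^(-3.91) = 1.23 × 10^-4 M = x
Ka = x²/(C₀ − x) ⇒ C₀ = x + x²/Ka
C₀ = 1.23 × 10^-4 + (1.23 × 10^-4)²/(1.1 × 10^-5) = 1.50 × 10^-3 M

C₀ = 1.5 × 10^-3 M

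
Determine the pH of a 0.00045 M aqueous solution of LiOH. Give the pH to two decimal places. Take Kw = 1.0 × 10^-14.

pH = 10.65

LiOH is a strong base; [OH-] = 0.00045 M.
pOH = -log(0.00045) = 3.35
pH = 14.00 - 3.35 = 10.65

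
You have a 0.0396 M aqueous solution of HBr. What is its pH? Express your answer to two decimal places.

pH = 1.40

HBr is a strong acid and dissociates completely, so [H+] = 0.0396 M.
pH = -log(0.0396) = 1.40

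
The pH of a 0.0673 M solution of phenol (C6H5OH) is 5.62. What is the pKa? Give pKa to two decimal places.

[H+] = 10^(-5.62) = 2.40 × 10^-6 M
At equilibrium [HA] = 0.0673 − 2.40 × 10^-6 = 6.73 × 10^-2 M
Ka = [H+][A-]/[HA] = (2.40 × 10^-6)² / 6.73 × 10^-2 = 8.56 × 10^-11
pKa = -log(8.56 × 10^-11) = 10.07

pKa = 10.07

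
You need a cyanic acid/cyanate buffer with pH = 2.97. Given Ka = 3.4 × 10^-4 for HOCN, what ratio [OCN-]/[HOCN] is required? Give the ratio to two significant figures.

ratio = 0.32

pKa = -log(3.4 × 10^-4) = 3.469
pH = pKa + log(r) ⇒ log(r) = 2.97 − 3.469 = -0.499
r = [OCN-]/[HOCN] = 10^(-0.499) = 0.317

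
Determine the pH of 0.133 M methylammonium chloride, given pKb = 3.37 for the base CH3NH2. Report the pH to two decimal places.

pH = 5.75

CH3NH3+ is the conjugate acid of the weak base CH3NH2.
Kb = 10^(−3.37) = 4.27 × 10^-4
Ka = Kw/Kb = 1.0×10^-14 / 4.27 × 10^-4 = 2.34 × 10^-11
From the ICE table, Ka = [H+]²/(0.133 − [H+]) = 2.34 × 10^-11.
Neglecting [H+] in the denominator: [H+] = √(2.34 × 10^-11 × 0.133) = 1.76 × 10^-6 M
Check: 0.0013% ionized — well under 5%, approximation valid.
pH = −log(1.76 × 10^-6) = 5.75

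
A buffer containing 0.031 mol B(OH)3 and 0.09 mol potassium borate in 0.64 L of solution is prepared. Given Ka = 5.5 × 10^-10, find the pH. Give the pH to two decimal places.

pKa = −log(5.5 × 10^-10) = 9.260
Using pH = pKa + log([base]/[acid]) with [base]/[acid] = 0.09/0.031:
pH = 9.260 + (+0.463) = 9.72

pH = 9.72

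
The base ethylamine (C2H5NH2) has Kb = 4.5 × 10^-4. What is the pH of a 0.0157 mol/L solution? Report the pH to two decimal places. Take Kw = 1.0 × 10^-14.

pH = 11.39

C2H5NH2 + H2O ⇌ C2H5NH3+ + OH-
From the ICE table, Kb = [OH-]²/(0.0157 − [OH-]) = 4.5 × 10^-4.
[OH-] is not negligible relative to C₀; solve [OH-]² + 0.00045·[OH-] − 7.06e-06 = 0.
[OH-] = (−Kb + √(Kb² + 4·Kb·C₀))/2 = 2.44 × 10^-3 M
pOH = 2.61, so pH = 14.00 − pOH = 11.39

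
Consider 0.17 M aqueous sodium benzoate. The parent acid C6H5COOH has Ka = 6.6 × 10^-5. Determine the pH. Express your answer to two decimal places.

C6H5COO- is the conjugate base of the weak acid C6H5COOH.
Kb = Kw/Ka = 1.0×10^-14 / 6.6 × 10^-5 = 1.52 × 10^-10
Kb = x²/(0.17 − x) = 1.52 × 10^-10
Since Kb ≪ C₀, x ≈ √(Kb·C₀) = 5.08 × 10^-6 M.
pOH = 5.29, so pH = 14.00 − pOH = 8.71

pH = 8.71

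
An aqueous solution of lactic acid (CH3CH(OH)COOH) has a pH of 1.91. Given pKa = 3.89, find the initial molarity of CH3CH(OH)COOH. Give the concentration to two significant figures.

[H+] = 10^(-1.91) = 1.23 × 10^-2 M = x
Ka = 10^(−3.89) = 1.29 × 10^-4
Ka = x²/(C₀ − x) ⇒ C₀ = x + x²/Ka
C₀ = 1.23 × 10^-2 + (1.23 × 10^-2)²/(1.29 × 10^-4) = 1.19 M

C₀ = 1.2 M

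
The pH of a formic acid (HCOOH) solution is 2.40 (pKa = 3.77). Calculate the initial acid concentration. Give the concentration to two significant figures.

[H+] = 10^(-2.40) = 3.98 × 10^-3 M = x
Ka = 10^(−3.77) = 1.70 × 10^-4
Ka = x²/(C₀ − x) ⇒ C₀ = x + x²/Ka
C₀ = 3.98 × 10^-3 + (3.98 × 10^-3)²/(1.70 × 10^-4) = 9.72 × 10^-2 M

C₀ = 9.7 × 10^-2 M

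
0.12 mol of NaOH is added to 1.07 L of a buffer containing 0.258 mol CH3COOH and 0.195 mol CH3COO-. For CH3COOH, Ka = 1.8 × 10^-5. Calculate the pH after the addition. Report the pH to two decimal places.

pH = 5.10

OH- converts CH3COOH to CH3COO-: CH3COOH → 0.138 mol, CH3COO- → 0.315 mol.
pKa = −log(1.8 × 10^-5) = 4.745
pH = pKa + log([A⁻]/[HA]) = 4.745 + log(0.315/0.138) = 4.745 +0.358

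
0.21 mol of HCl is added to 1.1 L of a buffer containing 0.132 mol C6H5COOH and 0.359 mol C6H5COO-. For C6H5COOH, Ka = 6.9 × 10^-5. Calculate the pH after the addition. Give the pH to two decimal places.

pH = 3.80

Added H+ converts C6H5COO- to C6H5COOH: C6H5COOH → 0.342 mol, C6H5COO- → 0.149 mol.
pKa = −log(6.9 × 10^-5) = 4.161
pH = pKa + log(n_C6H5COO-/n_C6H5COOH) = 4.161 + log(0.149/0.342) = 4.161 + (-0.361)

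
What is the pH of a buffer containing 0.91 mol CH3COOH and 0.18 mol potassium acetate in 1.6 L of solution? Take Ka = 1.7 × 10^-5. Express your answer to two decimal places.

pKa = −log(1.7 × 10^-5) = 4.770
Henderson–Hasselbalch: pH = pKa + log([CH3COO-]/[CH3COOH]) = 4.770 + log(0.18/0.91)
pH = 4.770 + (-0.704) = 4.07

pH = 4.07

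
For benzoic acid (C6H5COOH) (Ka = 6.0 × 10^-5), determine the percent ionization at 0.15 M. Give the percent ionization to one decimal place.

2.0%

C6H5COOH ⇌ C6H5COO- + H+; let x = [H+] at equilibrium.
x ≈ √(Ka·C₀) = √(6.0 × 10^-5 × 0.15) = 3.00 × 10^-3 M
Fraction ionized = 3.00 × 10^-3 / 0.15 = 0.0200 → 2.0%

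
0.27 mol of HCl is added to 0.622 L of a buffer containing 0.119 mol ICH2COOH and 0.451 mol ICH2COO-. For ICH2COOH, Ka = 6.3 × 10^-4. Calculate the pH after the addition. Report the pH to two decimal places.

Added H+ converts ICH2COO- to ICH2COOH: ICH2COOH → 0.389 mol, ICH2COO- → 0.181 mol.
pKa = −log(6.3 × 10^-4) = 3.201
pH = pKa + log(n_ICH2COO-/n_ICH2COOH) = 3.201 + log(0.181/0.389) = 3.201 + (-0.332)

pH = 2.87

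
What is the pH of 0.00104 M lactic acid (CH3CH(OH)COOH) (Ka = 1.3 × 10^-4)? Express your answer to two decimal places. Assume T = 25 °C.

CH3CH(OH)COOH ⇌ CH3CH(OH)COO- + H+
From the ICE table, Ka = [H+]²/(0.00104 − [H+]) = 1.3 × 10^-4.
Here C₀/Ka ≈ 8, so the small-[H+] approximation fails. Use the quadratic:
[H+] = [−0.00013 + √(0.00013² + 5.41e-07)]/2 = 3.08 × 10^-4 M
pH = −log[H+] = −log(3.08 × 10^-4) = 3.51

pH = 3.51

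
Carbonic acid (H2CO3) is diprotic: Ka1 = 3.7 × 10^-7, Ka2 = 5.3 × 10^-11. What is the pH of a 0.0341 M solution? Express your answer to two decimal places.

pH = 3.95

Ka1 ≫ Ka2, so treat the first dissociation as the only significant source of H+.
Ka1 = x²/(0.0341 − x) = 3.7 × 10^-7
x ≈ √(3.7 × 10^-7 × 0.0341) = 1.12 × 10^-4 M
pH = −log(1.12 × 10^-4) = 3.95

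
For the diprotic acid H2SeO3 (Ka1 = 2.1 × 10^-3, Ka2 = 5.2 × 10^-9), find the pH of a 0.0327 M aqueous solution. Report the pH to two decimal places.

pH = 2.14

Ka1 ≫ Ka2, so treat the first dissociation as the only significant source of H+.
Ka1 = x²/(0.0327 − x) = 2.1 × 10^-3
Solving the quadratic: x = (−Ka1 + √(Ka1² + 4·Ka1·C₀))/2 = 7.30 × 10^-3 M
pH = −log(7.30 × 10^-3) = 2.14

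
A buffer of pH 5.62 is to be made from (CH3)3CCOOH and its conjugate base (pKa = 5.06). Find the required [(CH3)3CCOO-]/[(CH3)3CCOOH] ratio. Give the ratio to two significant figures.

pH = pKa + log(r) ⇒ log(r) = 5.62 − 5.06 = +0.56
r = [(CH3)3CCOO-]/[(CH3)3CCOOH] = 10^(+0.56) = 3.63

ratio = 3.6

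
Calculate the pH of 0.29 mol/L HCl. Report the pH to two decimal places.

pH = 0.54

HCl is a strong acid and dissociates completely, so [H+] = 0.29 M.
pH = -log(0.29) = 0.54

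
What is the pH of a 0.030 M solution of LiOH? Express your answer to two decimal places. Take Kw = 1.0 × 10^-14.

LiOH is a strong base; [OH-] = 0.03 M.
pOH = -log(0.03) = 1.52
pH = 14.00 - 1.52 = 12.48

pH = 12.48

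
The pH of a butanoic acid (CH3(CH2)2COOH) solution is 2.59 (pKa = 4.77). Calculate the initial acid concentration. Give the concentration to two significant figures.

C₀ = 3.9 × 10^-1 M

[H+] = 10^(-2.59) = 2.57 × 10^-3 M = x
Ka = 10^(−4.77) = 1.70 × 10^-5
Ka = x²/(C₀ − x) ⇒ C₀ = x + x²/Ka
C₀ = 2.57 × 10^-3 + (2.57 × 10^-3)²/(1.70 × 10^-5) = 3.91 × 10^-1 M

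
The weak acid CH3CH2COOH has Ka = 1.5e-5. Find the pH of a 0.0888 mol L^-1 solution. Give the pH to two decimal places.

CH3CH2COOH ⇌ CH3CH2COO- + H+
Ka = [H+]²/(0.0888 − [H+]) = 1.5 × 10^-5
Assume [H+] ≪ 0.0888: [H+] ≈ √(1.5 × 10^-5 × 0.0888) = 1.15 × 10^-3 M
Check: 1.3% ionized — well under 5%, approximation valid.
pH = −log(1.15 × 10^-3) = 2.94

pH = 2.94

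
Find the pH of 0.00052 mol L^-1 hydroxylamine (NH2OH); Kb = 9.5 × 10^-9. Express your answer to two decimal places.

pH = 8.35

NH2OH + H2O ⇌ NH3OH+ + OH-
From the ICE table, Kb = x²/(0.00052 − x) = 9.5 × 10^-9.
Since Kb ≪ C₀, x ≈ √(Kb·C₀) = 2.22 × 10^-6 M.
(x/C₀ = 0.43% < 5%, so the approximation holds.)
pOH = 5.65, so pH = 14.00 − pOH = 8.35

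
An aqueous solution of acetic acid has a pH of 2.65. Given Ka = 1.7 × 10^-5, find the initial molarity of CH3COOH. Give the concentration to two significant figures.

C₀ = 3.0 × 10^-1 M

[H+] = 10^(-2.65) = 2.24 × 10^-3 M = x
Ka = x²/(C₀ − x) ⇒ C₀ = x + x²/Ka
C₀ = 2.24 × 10^-3 + (2.24 × 10^-3)²/(1.7 × 10^-5) = 2.97 × 10^-1 M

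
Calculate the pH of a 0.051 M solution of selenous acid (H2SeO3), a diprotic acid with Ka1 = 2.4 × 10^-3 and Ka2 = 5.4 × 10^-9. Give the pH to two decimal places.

Since Ka1 ≫ Ka2, the first ionization dominates [H+].
Ka1 = x²/(0.051 − x) = 2.4 × 10^-3
Solving the quadratic: x = (−Ka1 + √(Ka1² + 4·Ka1·C₀))/2 = 9.93 × 10^-3 M
pH = −log(9.93 × 10^-3) = 2.00

pH = 2.00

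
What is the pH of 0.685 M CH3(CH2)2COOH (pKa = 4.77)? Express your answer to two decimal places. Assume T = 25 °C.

pH = 2.47

CH3(CH2)2COOH ⇌ CH3(CH2)2COO- + H+
Ka = 10^(−4.77) = 1.70 × 10^-5
Ka = x²/(0.685 − x) = 1.70 × 10^-5
Neglecting x in the denominator: x = √(1.70 × 10^-5 × 0.685) = 3.41 × 10^-3 M
pH = −log(3.41 × 10^-3) = 2.47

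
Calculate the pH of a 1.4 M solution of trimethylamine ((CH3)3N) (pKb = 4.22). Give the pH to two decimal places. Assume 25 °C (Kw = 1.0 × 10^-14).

(CH3)3N + H2O ⇌ (CH3)3NH+ + OH-
Kb = 10^(−4.22) = 6.03 × 10^-5
Kb = x²/(1.4 − x) = 6.03 × 10^-5
Neglecting x in the denominator: x = √(6.03 × 10^-5 × 1.4) = 9.19 × 10^-3 M
Check: 0.66% ionized — well under 5%, approximation valid.
pOH = −log(9.19 × 10^-3) = 2.04; pH = 14.00 − 2.04 = 11.96

pH = 11.96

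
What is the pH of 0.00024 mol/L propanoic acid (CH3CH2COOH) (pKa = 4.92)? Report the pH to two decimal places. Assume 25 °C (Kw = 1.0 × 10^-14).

CH3CH2COOH ⇌ CH3CH2COO- + H+
Ka = 10^(−4.92) = 1.20 × 10^-5
Ka = [H+]²/(0.00024 − [H+]) = 1.20 × 10^-5
The 5% rule fails; solving [H+]² + Ka·[H+] − Ka·C₀ = 0 exactly:
[H+] = [−1.2e-05 + √(1.2e-05² + 1.15e-08)]/2 = 4.80 × 10^-5 M
pH = −log[H+] = −log(4.80 × 10^-5) = 4.32

pH = 4.32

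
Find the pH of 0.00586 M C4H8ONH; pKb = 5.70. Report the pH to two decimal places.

pH = 10.03

C4H8ONH + H2O ⇌ C4H8ONH2+ + OH-
Kb = 10^(−5.70) = 2.00 × 10^-6
Kb = x²/(0.00586 − x) = 2.00 × 10^-6
Neglecting x in the denominator: x = √(2.00 × 10^-6 × 0.00586) = 1.08 × 10^-4 M
Check: 1.8% ionized — well under 5%, approximation valid.
pOH = 3.97, so pH = 14.00 − pOH = 10.03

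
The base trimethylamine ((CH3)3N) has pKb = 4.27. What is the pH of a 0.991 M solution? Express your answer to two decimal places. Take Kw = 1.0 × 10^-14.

pH = 11.86

(CH3)3N + H2O ⇌ (CH3)3NH+ + OH-
Kb = 10^(−4.27) = 5.37 × 10^-5
Kb = x²/(0.991 − x) = 5.37 × 10^-5
Assume x ≪ 0.991: x ≈ √(5.37 × 10^-5 × 0.991) = 7.29 × 10^-3 M
pOH = −log(7.29 × 10^-3) = 2.14; pH = 14.00 − 2.14 = 11.86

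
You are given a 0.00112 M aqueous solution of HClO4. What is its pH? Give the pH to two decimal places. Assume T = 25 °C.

HClO4 is a strong acid and dissociates completely, so [H+] = 0.00112 M.
pH = -log(0.00112) = 2.95

pH = 2.95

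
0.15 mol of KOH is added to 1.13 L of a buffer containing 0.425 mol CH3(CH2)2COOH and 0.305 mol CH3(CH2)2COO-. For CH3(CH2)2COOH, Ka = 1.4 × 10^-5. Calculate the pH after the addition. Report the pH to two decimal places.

pH = 5.07

After neutralization: n(CH3(CH2)2COOH) = 0.275 mol, n(CH3(CH2)2COO-) = 0.455 mol.
pKa = −log(1.4 × 10^-5) = 4.854
Henderson–Hasselbalch with mole ratio 0.455/0.275: pH = 4.854 + (+0.219)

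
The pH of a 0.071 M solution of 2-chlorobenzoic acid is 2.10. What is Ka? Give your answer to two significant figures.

[H+] = 10^(-2.10) = 7.94 × 10^-3 M
At equilibrium [HA] = 0.071 − 7.94 × 10^-3 = 6.31 × 10^-2 M
Ka = [H+][A-]/[HA] = (7.94 × 10^-3)² / 6.31 × 10^-2 = 1.0 × 10^-3

Ka = 1.0 × 10^-3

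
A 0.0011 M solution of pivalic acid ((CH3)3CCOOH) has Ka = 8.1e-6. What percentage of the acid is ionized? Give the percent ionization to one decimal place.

8.2%

(CH3)3CCOOH ⇌ (CH3)3CCOO- + H+; let x = [H+] at equilibrium.
Ka = x²/(C₀ − x); solving the quadratic gives x = 9.04 × 10^-5 M.
Fraction ionized = 9.04 × 10^-5 / 0.0011 = 0.0822 → 8.2%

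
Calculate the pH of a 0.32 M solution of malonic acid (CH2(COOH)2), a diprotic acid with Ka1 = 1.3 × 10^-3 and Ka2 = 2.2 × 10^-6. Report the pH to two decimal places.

Since Ka1 ≫ Ka2, the first ionization dominates [H+].
Ka1 = x²/(0.32 − x) = 1.3 × 10^-3
Solving the quadratic: x = (−Ka1 + √(Ka1² + 4·Ka1·C₀))/2 = 1.98 × 10^-2 M
pH = −log(1.98 × 10^-2) = 1.70

pH = 1.70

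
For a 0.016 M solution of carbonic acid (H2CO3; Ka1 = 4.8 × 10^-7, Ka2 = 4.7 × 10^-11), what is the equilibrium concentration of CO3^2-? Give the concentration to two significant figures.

4.7 × 10^-11 M

First ionization gives [H+] ≈ [HCO3-] = 8.76 × 10^-5 M.
Second step: Ka2 = [H+][CO3^2-]/[HCO3-] ≈ [CO3^2-] (since [H+] ≈ [HCO3-]).
So [CO3^2-] ≈ Ka2.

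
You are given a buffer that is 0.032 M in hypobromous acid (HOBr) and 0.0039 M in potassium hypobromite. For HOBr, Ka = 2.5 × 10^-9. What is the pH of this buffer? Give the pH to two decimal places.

pKa = −log(2.5 × 10^-9) = 8.602
Henderson–Hasselbalch: pH = pKa + log([OBr-]/[HOBr]) = 8.602 + log(0.0039/0.032)
pH = 8.602 + (-0.914) = 7.69

pH = 7.69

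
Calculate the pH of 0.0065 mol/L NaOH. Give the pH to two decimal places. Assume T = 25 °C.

pH = 11.81

NaOH is a strong base; [OH-] = 0.0065 M.
pOH = -log(0.0065) = 2.19
pH = 14.00 - 2.19 = 11.81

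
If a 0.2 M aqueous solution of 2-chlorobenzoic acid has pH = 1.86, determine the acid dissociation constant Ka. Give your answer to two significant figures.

[H+] = 10^(-1.86) = 1.38 × 10^-2 M
At equilibrium [HA] = 0.2 − 1.38 × 10^-2 = 1.86 × 10^-1 M
Ka = [H+][A-]/[HA] = (1.38 × 10^-2)² / 1.86 × 10^-1 = 1.0 × 10^-3

Ka = 1.0 × 10^-3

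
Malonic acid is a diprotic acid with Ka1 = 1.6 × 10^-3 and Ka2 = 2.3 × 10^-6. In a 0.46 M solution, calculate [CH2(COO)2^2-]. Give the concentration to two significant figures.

First ionization gives [H+] ≈ [CH2(COOH)COO-] = 2.63 × 10^-2 M.
Second step: Ka2 = [H+][CH2(COO)2^2-]/[CH2(COOH)COO-] ≈ [CH2(COO)2^2-] (since [H+] ≈ [CH2(COOH)COO-]).
So [CH2(COO)2^2-] ≈ Ka2.

2.3 × 10^-6 M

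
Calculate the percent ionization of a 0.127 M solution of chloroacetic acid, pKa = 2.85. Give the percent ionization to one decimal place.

10.0%

ClCH2COOH ⇌ ClCH2COO- + H+; let x = [H+] at equilibrium.
Ka = 10^(−2.85) = 1.41 × 10^-3
Ka = x²/(C₀ − x); solving the quadratic gives x = 1.27 × 10^-2 M.
% ionization = x/C₀ × 100% = 1.27 × 10^-2/0.127 × 100% = 10.0%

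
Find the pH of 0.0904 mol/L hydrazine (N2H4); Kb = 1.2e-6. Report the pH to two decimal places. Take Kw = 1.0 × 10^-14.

pH = 10.52

N2H4 + H2O ⇌ N2H5+ + OH-
Kb = [OH-]²/(0.0904 − [OH-]) = 1.2 × 10^-6
Since Kb ≪ C₀, [OH-] ≈ √(Kb·C₀) = 3.29 × 10^-4 M.
pOH = 3.48, so pH = 14.00 − pOH = 10.52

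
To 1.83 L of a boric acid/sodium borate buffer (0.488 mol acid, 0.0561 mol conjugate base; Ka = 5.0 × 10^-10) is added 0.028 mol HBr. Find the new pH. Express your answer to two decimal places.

pH = 8.04

Added H+ converts B(OH)4- to B(OH)3: B(OH)3 → 0.516 mol, B(OH)4- → 0.0281 mol.
pKa = −log(5.0 × 10^-10) = 9.301
pH = pKa + log([A⁻]/[HA]) = 9.301 + log(0.0281/0.516) = 9.301 -1.264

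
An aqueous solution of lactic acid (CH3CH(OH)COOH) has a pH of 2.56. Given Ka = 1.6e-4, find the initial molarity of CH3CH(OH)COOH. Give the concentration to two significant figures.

[H+] = 10^(-2.56) = 2.75 × 10^-3 M = x
Ka = x²/(C₀ − x) ⇒ C₀ = x + x²/Ka
C₀ = 2.75 × 10^-3 + (2.75 × 10^-3)²/(1.6 × 10^-4) = 5.00 × 10^-2 M

C₀ = 5.0 × 10^-2 M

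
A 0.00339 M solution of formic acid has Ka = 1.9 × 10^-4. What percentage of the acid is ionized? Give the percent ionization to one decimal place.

21.0%

HCOOH ⇌ HCOO- + H+; let x = [H+] at equilibrium.
Solve x² + 0.00019x − 6.44e-07 = 0 → x = 7.13 × 10^-4 M
% ionization = x/C₀ × 100% = 7.13 × 10^-4/0.00339 × 100% = 21.0%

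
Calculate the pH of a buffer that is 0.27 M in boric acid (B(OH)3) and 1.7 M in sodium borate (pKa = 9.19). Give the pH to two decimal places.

Henderson–Hasselbalch: pH = pKa + log([B(OH)4-]/[B(OH)3]) = 9.19 + log(1.7/0.27)
pH = 9.19 + (+0.799) = 9.99

pH = 9.99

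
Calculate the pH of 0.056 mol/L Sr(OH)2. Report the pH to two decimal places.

Sr(OH)2 is a strong base (each formula unit releases 2 OH-); [OH-] = 0.112 M.
pOH = -log(0.112) = 0.95
pH = 14.00 - 0.95 = 13.05

pH = 13.05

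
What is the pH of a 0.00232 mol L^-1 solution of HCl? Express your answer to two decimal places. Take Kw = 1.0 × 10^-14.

pH = 2.63

HCl is a strong acid and dissociates completely, so [H+] = 0.00232 M.
pH = -log(0.00232) = 2.63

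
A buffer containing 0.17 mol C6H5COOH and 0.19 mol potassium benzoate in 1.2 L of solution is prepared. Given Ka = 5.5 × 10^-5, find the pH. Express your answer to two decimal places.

pKa = −log(5.5 × 10^-5) = 4.260
Using pH = pKa + log([base]/[acid]) with [base]/[acid] = 0.19/0.17:
pH = 4.260 + (+0.048) = 4.31

pH = 4.31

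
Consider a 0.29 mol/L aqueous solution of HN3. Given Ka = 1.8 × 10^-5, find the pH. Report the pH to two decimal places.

HN3 ⇌ N3- + H+
Let x = [H+] at equilibrium. Ka = x²/(0.29 − x).
Since Ka ≪ C₀, x ≈ √(Ka·C₀) = 2.28 × 10^-3 M.
(x/C₀ = 0.79% < 5%, so the approximation holds.)
pH = −log[H+] = −log(2.28 × 10^-3) = 2.64

pH = 2.64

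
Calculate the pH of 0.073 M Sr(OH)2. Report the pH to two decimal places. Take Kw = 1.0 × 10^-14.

Sr(OH)2 is a strong base (each formula unit releases 2 OH-); [OH-] = 0.146 M.
pOH = -log(0.146) = 0.84
pH = 14.00 - 0.84 = 13.16

pH = 13.16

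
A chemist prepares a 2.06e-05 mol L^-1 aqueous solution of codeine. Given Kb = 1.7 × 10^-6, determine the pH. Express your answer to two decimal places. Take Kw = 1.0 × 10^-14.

pH = 8.71

C18H21NO3 + H2O ⇌ C18H22NO3+ + OH-
From the ICE table, Kb = [OH-]²/(2.06e-05 − [OH-]) = 1.7 × 10^-6.
[OH-] is not negligible relative to C₀; solve [OH-]² + 1.7e-06·[OH-] − 3.5e-11 = 0.
[OH-] = [−1.7e-06 + √(1.7e-06² + 1.4e-10)]/2 = 5.13 × 10^-6 M
pOH = −log(5.13 × 10^-6) = 5.29; pH = 14.00 − 5.29 = 8.71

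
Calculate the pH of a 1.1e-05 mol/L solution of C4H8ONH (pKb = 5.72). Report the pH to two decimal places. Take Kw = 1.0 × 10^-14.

pH = 8.57

C4H8ONH + H2O ⇌ C4H8ONH2+ + OH-
Kb = 10^(−5.72) = 1.91 × 10^-6
Kb = x²/(1.1e-05 − x) = 1.91 × 10^-6
x is not negligible relative to C₀; solve x² + 1.91e-06·x − 2.1e-11 = 0.
x = (−Kb + √(Kb² + 4·Kb·C₀))/2 = 3.73 × 10^-6 M
pOH = −log(3.73 × 10^-6) = 5.43; pH = 14.00 − 5.43 = 8.57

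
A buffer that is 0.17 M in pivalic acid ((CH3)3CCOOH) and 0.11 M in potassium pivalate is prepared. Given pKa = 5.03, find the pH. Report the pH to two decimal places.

pH = 4.84

Using pH = pKa + log([base]/[acid]) with [base]/[acid] = 0.11/0.17:
pH = 5.03 + (-0.189) = 4.84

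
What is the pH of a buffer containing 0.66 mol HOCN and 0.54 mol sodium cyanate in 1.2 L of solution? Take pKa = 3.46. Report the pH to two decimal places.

pH = pKa + log([A⁻]/[HA]) = 3.46 + log(0.54/0.66)
pH = 3.46 + (-0.087) = 3.37

pH = 3.37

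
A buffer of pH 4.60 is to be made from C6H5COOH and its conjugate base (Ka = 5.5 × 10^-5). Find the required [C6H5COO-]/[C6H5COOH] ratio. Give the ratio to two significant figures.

pKa = -log(5.5 × 10^-5) = 4.260
pH = pKa + log(r) ⇒ log(r) = 4.60 − 4.260 = +0.340
r = [C6H5COO-]/[C6H5COOH] = 10^(+0.340) = 2.19

ratio = 2.2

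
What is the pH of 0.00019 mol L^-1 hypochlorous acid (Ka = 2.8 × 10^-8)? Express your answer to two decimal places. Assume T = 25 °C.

pH = 5.64

HOCl ⇌ OCl- + H+
From the ICE table, Ka = [H+]²/(0.00019 − [H+]) = 2.8 × 10^-8.
Neglecting [H+] in the denominator: [H+] = √(2.8 × 10^-8 × 0.00019) = 2.31 × 10^-6 M
Check: 1.2% ionized — well under 5%, approximation valid.
pH = −log[H+] = −log(2.31 × 10^-6) = 5.64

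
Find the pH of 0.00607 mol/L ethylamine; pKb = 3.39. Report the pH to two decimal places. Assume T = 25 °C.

C2H5NH2 + H2O ⇌ C2H5NH3+ + OH-
Kb = 10^(−3.39) = 4.07 × 10^-4
Let x = [OH-] at equilibrium. Kb = x²/(0.00607 − x).
x is not negligible relative to C₀; solve x² + 0.000407·x − 2.47e-06 = 0.
x = (−Kb + √(Kb² + 4·Kb·C₀))/2 = 1.38 × 10^-3 M
pOH = 2.86, so pH = 14.00 − pOH = 11.14

pH = 11.14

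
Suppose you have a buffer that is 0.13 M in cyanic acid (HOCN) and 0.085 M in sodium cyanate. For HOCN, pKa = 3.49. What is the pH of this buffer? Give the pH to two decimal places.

pH = 3.31

Henderson–Hasselbalch: pH = pKa + log([OCN-]/[HOCN]) = 3.49 + log(0.085/0.13)
pH = 3.49 + (-0.185) = 3.31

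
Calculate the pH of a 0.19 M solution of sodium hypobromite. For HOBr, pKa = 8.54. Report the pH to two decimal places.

OBr- is the conjugate base of the weak acid HOBr.
Ka = 10^(−8.54) = 2.88 × 10^-9
Kb = Kw/Ka = 1.0×10^-14 / 2.88 × 10^-9 = 3.47 × 10^-6
From the ICE table, Kb = [OH-]²/(0.19 − [OH-]) = 3.47 × 10^-6.
Since Kb ≪ C₀, [OH-] ≈ √(Kb·C₀) = 8.12 × 10^-4 M.
Check: 0.43% ionized — well under 5%, approximation valid.
pOH = 3.09, so pH = 14.00 − pOH = 10.91

pH = 10.91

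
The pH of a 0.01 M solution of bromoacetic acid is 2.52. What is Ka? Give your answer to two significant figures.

[H+] = 10^(-2.52) = 3.02 × 10^-3 M
At equilibrium [HA] = 0.01 − 3.02 × 10^-3 = 6.98 × 10^-3 M
Ka = [H+][A-]/[HA] = (3.02 × 10^-3)² / 6.98 × 10^-3 = 1.3 × 10^-3

Ka = 1.3 × 10^-3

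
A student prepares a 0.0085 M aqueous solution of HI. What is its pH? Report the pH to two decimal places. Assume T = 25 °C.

pH = 2.07

HI is a strong acid and dissociates completely, so [H+] = 0.0085 M.
pH = -log(0.0085) = 2.07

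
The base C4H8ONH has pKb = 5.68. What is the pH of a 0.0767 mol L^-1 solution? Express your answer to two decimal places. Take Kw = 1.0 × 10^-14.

C4H8ONH + H2O ⇌ C4H8ONH2+ + OH-
Kb = 10^(−5.68) = 2.09 × 10^-6
Kb = [OH-]²/(0.0767 − [OH-]) = 2.09 × 10^-6
Neglecting [OH-] in the denominator: [OH-] = √(2.09 × 10^-6 × 0.0767) = 4.00 × 10^-4 M
pOH = 3.40, so pH = 14.00 − pOH = 10.60

pH = 10.60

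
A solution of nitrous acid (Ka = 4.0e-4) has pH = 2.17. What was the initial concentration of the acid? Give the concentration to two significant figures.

C₀ = 1.2 × 10^-1 M

[H+] = 10^(-2.17) = 6.76 × 10^-3 M = x
Ka = x²/(C₀ − x) ⇒ C₀ = x + x²/Ka
C₀ = 6.76 × 10^-3 + (6.76 × 10^-3)²/(4.0 × 10^-4) = 1.21 × 10^-1 M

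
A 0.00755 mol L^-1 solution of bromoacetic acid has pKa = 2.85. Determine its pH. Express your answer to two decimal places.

BrCH2COOH ⇌ BrCH2COO- + H+
Ka = 10^(−2.85) = 1.41 × 10^-3
From the ICE table, Ka = x²/(0.00755 − x) = 1.41 × 10^-3.
x is not negligible relative to C₀; solve x² + 0.00141·x − 1.06e-05 = 0.
x = [−0.00141 + √(0.00141² + 4.26e-05)]/2 = 2.63 × 10^-3 M
pH = −log[H+] = −log(2.63 × 10^-3) = 2.58

pH = 2.58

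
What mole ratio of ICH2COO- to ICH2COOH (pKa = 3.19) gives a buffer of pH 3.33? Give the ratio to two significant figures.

ratio = 1.4

pH = pKa + log(r) ⇒ log(r) = 3.33 − 3.19 = +0.14
r = [ICH2COO-]/[ICH2COOH] = 10^(+0.14) = 1.38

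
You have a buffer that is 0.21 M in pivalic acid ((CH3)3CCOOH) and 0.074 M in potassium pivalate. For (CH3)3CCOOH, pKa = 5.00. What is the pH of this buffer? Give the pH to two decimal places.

pH = 4.55

Henderson–Hasselbalch: pH = pKa + log([(CH3)3CCOO-]/[(CH3)3CCOOH]) = 5.00 + log(0.074/0.21)
pH = 5.00 + (-0.453) = 4.55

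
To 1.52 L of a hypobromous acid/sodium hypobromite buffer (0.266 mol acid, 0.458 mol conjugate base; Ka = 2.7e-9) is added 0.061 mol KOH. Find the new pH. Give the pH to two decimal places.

After neutralization: n(HOBr) = 0.205 mol, n(OBr-) = 0.519 mol.
pKa = −log(2.7 × 10^-9) = 8.569
Henderson–Hasselbalch with mole ratio 0.519/0.205: pH = 8.569 + (+0.403)

pH = 8.97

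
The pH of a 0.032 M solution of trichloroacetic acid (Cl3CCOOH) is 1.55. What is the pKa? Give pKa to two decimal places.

[H+] = 10^(-1.55) = 2.82 × 10^-2 M
At equilibrium [HA] = 0.032 − 2.82 × 10^-2 = 3.80 × 10^-3 M
Ka = [H+][A-]/[HA] = (2.82 × 10^-2)² / 3.80 × 10^-3 = 2.09 × 10^-1
pKa = -log(2.09 × 10^-1) = 0.68

pKa = 0.68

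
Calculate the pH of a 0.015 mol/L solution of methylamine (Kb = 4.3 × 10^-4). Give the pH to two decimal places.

CH3NH2 + H2O ⇌ CH3NH3+ + OH-
Kb = [OH-]²/(0.015 − [OH-]) = 4.3 × 10^-4
[OH-] is not negligible relative to C₀; solve [OH-]² + 0.00043·[OH-] − 6.45e-06 = 0.
[OH-] = (−Kb + √(Kb² + 4·Kb·C₀))/2 = 2.33 × 10^-3 M
pOH = 2.63, so pH = 14.00 − pOH = 11.37

pH = 11.37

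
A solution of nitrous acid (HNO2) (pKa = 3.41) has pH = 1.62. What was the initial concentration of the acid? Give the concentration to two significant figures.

[H+] = 10^(-1.62) = 2.40 × 10^-2 M = x
Ka = 10^(−3.41) = 3.89 × 10^-4
Ka = x²/(C₀ − x) ⇒ C₀ = x + x²/Ka
C₀ = 2.40 × 10^-2 + (2.40 × 10^-2)²/(3.89 × 10^-4) = 1.50 M

C₀ = 1.5 M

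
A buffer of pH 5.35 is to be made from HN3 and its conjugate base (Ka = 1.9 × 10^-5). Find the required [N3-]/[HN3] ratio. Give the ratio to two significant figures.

pKa = -log(1.9 × 10^-5) = 4.721
pH = pKa + log(r) ⇒ log(r) = 5.35 − 4.721 = +0.629
r = [N3-]/[HN3] = 10^(+0.629) = 4.26

ratio = 4.3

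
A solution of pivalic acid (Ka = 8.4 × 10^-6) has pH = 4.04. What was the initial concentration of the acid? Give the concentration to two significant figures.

[H+] = 10^(-4.04) = 9.12 × 10^-5 M = x
Ka = x²/(C₀ − x) ⇒ C₀ = x + x²/Ka
C₀ = 9.12 × 10^-5 + (9.12 × 10^-5)²/(8.4 × 10^-6) = 1.08 × 10^-3 M

C₀ = 1.1 × 10^-3 M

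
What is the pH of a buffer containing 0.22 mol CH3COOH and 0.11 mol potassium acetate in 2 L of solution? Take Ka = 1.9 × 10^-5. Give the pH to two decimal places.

pH = 4.42

pKa = −log(1.9 × 10^-5) = 4.721
Using pH = pKa + log([base]/[acid]) with [base]/[acid] = 0.11/0.22:
pH = 4.721 + (-0.301) = 4.42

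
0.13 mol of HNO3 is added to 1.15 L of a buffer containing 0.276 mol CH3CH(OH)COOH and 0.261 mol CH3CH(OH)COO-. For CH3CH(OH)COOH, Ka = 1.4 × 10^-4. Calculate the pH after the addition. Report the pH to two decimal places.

pH = 3.36

After neutralization: n(CH3CH(OH)COOH) = 0.406 mol, n(CH3CH(OH)COO-) = 0.131 mol.
pKa = −log(1.4 × 10^-4) = 3.854
Henderson–Hasselbalch with mole ratio 0.131/0.406: pH = 3.854 + (-0.491)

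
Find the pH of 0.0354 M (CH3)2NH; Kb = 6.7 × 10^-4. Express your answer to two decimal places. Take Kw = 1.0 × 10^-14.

(CH3)2NH + H2O ⇌ (CH3)2NH2+ + OH-
From the ICE table, Kb = [OH-]²/(0.0354 − [OH-]) = 6.7 × 10^-4.
[OH-] is not negligible relative to C₀; solve [OH-]² + 0.00067·[OH-] − 2.37e-05 = 0.
[OH-] = (−Kb + √(Kb² + 4·Kb·C₀))/2 = 4.55 × 10^-3 M
pOH = 2.34, so pH = 14.00 − pOH = 11.66

pH = 11.66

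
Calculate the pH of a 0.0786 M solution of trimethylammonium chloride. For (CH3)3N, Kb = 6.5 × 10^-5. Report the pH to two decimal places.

pH = 5.46

(CH3)3NH+ is the conjugate acid of the weak base (CH3)3N.
Ka = Kw/Kb = 1.0×10^-14 / 6.5 × 10^-5 = 1.54 × 10^-10
Let x = [H+] at equilibrium. Ka = x²/(0.0786 − x).
Neglecting x in the denominator: x = √(1.54 × 10^-10 × 0.0786) = 3.48 × 10^-6 M
(x/C₀ = 0.0044% < 5%, so the approximation holds.)
pH = −log(3.48 × 10^-6) = 5.46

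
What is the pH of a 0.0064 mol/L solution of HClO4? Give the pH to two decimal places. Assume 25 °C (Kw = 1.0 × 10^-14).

HClO4 is a strong acid and dissociates completely, so [H+] = 0.0064 M.
pH = -log(0.0064) = 2.19

pH = 2.19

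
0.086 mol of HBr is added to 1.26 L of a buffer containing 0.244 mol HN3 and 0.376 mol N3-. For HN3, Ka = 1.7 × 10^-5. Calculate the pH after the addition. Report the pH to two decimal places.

pH = 4.71

Added H+ converts N3- to HN3: HN3 → 0.33 mol, N3- → 0.29 mol.
pKa = −log(1.7 × 10^-5) = 4.770
Henderson–Hasselbalch with mole ratio 0.29/0.33: pH = 4.770 + (-0.056)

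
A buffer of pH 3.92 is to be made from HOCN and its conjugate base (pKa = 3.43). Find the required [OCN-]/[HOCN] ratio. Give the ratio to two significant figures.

pH = pKa + log(r) ⇒ log(r) = 3.92 − 3.43 = +0.49
r = [OCN-]/[HOCN] = 10^(+0.49) = 3.09

ratio = 3.1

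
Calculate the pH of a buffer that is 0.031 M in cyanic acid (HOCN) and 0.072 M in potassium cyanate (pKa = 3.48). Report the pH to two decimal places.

Henderson–Hasselbalch: pH = pKa + log([OCN-]/[HOCN]) = 3.48 + log(0.072/0.031)
pH = 3.48 + (+0.366) = 3.85

pH = 3.85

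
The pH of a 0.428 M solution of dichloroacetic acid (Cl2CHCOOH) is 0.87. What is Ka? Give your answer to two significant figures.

Ka = 6.2 × 10^-2

[H+] = 10^(-0.87) = 1.35 × 10^-1 M
At equilibrium [HA] = 0.428 − 1.35 × 10^-1 = 2.93 × 10^-1 M
Ka = [H+][A-]/[HA] = (1.35 × 10^-1)² / 2.93 × 10^-1 = 6.2 × 10^-2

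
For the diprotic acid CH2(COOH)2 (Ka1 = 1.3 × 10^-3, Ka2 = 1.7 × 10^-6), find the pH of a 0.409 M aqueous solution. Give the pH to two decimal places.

Ka1 ≫ Ka2, so treat the first dissociation as the only significant source of H+.
Ka1 = x²/(0.409 − x) = 1.3 × 10^-3
Solving the quadratic: x = (−Ka1 + √(Ka1² + 4·Ka1·C₀))/2 = 2.24 × 10^-2 M
pH = −log(2.24 × 10^-2) = 1.65

pH = 1.65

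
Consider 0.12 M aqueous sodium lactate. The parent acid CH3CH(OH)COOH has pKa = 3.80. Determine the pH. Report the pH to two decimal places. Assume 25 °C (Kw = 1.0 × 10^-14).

pH = 8.44

CH3CH(OH)COO- is the conjugate base of the weak acid CH3CH(OH)COOH.
Ka = 10^(−3.80) = 1.58 × 10^-4
Kb = Kw/Ka = 1.0×10^-14 / 1.58 × 10^-4 = 6.33 × 10^-11
Let x = [OH-] at equilibrium. Kb = x²/(0.12 − x).
Since Kb ≪ C₀, x ≈ √(Kb·C₀) = 2.76 × 10^-6 M.
pOH = −log(2.76 × 10^-6) = 5.56; pH = 14.00 − 5.56 = 8.44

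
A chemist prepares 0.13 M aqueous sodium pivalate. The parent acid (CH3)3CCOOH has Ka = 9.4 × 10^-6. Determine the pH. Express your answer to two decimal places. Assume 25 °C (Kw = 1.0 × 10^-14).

(CH3)3CCOO- is the conjugate base of the weak acid (CH3)3CCOOH.
Kb = Kw/Ka = 1.0×10^-14 / 9.4 × 10^-6 = 1.06 × 10^-9
From the ICE table, Kb = [OH-]²/(0.13 − [OH-]) = 1.06 × 10^-9.
Neglecting [OH-] in the denominator: [OH-] = √(1.06 × 10^-9 × 0.13) = 1.17 × 10^-5 M
Check: 0.009% ionized — well under 5%, approximation valid.
pOH = −log(1.17 × 10^-5) = 4.93; pH = 14.00 − 4.93 = 9.07

pH = 9.07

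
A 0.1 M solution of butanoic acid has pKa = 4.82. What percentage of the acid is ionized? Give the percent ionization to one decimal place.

1.2%

CH3(CH2)2COOH ⇌ CH3(CH2)2COO- + H+; let x = [H+] at equilibrium.
Ka = 10^(−4.82) = 1.51 × 10^-5
x ≈ √(Ka·C₀) = √(1.51 × 10^-5 × 0.1) = 1.23 × 10^-3 M
% ionization = x/C₀ × 100% = 1.23 × 10^-3/0.1 × 100% = 1.2%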